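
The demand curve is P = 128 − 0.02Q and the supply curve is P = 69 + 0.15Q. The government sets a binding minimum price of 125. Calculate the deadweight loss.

3300.74

Competitive equilibrium: 128 − 0.02Q = 69 + 0.15Q → Q* = 347.05882, P* = 121.05882.
At the floor P = 125, quantity demanded = (128 − 125)/0.02 = 150.
Sellers' marginal cost at Q' = 150: 69 + 0.15·150 = 91.5.
ΔQ = 347.05882 − 150 = 197.05882; wedge = 125 − 91.5 = 33.5.
DWL = ½ × 197.05882 × 33.5 = 3300.74.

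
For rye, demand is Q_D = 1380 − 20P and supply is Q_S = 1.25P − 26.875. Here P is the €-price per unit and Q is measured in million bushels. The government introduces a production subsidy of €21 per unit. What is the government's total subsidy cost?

€1692.35 million

In inverse form: demand P = 69 − 0.05Q, supply P = 21.5 + 0.8Q.
Competitive equilibrium: 69 − 0.05Q = 21.5 + 0.8Q → Q* = 55.8824, P* = 66.2059.
The subsidy lowers effective supply by 21: P = 0.5 + 0.8Q.
New quantity: 69 − 0.05Q = 0.5 + 0.8Q → Q' = 80.5882.
Total subsidy cost = 21 × 80.5882 = €1692.35 million.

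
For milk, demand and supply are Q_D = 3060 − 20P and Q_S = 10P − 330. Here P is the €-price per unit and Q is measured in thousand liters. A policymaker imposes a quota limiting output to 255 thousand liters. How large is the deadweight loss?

€22276.875 thousand

In inverse form: demand P = 153 − 0.05Q, supply P = 33 + 0.1Q.
Competitive equilibrium: 153 − 0.05Q = 33 + 0.1Q → Q* = 800, P* = 113.
At Q = 255: demand price = 153 − 0.05·255 = 140.25; supply price = 33 + 0.1·255 = 58.5.
ΔQ = 800 − 255 = 545; wedge = 140.25 − 58.5 = 81.75.
DWL = ½ × 545 × 81.75 = €22276.875 thousand.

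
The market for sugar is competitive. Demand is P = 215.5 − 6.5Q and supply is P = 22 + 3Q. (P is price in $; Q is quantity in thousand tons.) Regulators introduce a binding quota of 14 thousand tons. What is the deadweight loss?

Competitive equilibrium: 215.5 − 6.5Q = 22 + 3Q → Q* = 20.3684, P* = 83.1053.
At Q = 14: demand price = 215.5 − 6.5·14 = 124.5; supply price = 22 + 3·14 = 64.
ΔQ = 20.3684 − 14 = 6.3684; wedge = 124.5 − 64 = 60.5.
Deadweight loss = ½ × 6.3684 × 60.5 = $192.64 thousand.

$192.64 thousand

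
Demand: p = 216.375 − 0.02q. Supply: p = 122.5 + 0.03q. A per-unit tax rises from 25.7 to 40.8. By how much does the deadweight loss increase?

10041.50

Competitive equilibrium: 216.375 − 0.02q = 122.5 + 0.03q → q* = 1877.5, p* = 178.825.
For a per-unit tax t: Δq = t/0.05, so DWL = ½·t·(t/0.05) = t²/0.1.
At t = 25.7: DWL = 6604.9. At t = 40.8: DWL = 16646.4.
Increase = 16646.4 − 6604.9 = 10041.50.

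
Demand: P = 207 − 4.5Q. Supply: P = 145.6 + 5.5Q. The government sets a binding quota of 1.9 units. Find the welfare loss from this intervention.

89.888

Competitive equilibrium: 207 − 4.5Q = 145.6 + 5.5Q → Q* = 6.14, P* = 179.37.
At Q = 1.9: demand price = 207 − 4.5·1.9 = 198.45; supply price = 145.6 + 5.5·1.9 = 156.05.
ΔQ = 6.14 − 1.9 = 4.24; wedge = 198.45 − 156.05 = 42.4.
Welfare loss = ½ × 4.24 × 42.4 = 89.888.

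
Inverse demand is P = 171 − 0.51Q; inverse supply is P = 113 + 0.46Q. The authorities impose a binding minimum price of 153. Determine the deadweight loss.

Competitive equilibrium: 171 − 0.51Q = 113 + 0.46Q → Q* = 59.7938, P* = 140.5052.
At the floor P = 153, quantity demanded = (171 − 153)/0.51 = 35.2941.
Sellers' marginal cost at Q' = 35.2941: 113 + 0.46·35.2941 = 129.2353.
ΔQ = 59.7938 − 35.2941 = 24.4997; wedge = 153 − 129.2353 = 23.7647.
Deadweight loss = ½ × 24.4997 × 23.7647 = 291.11.

291.11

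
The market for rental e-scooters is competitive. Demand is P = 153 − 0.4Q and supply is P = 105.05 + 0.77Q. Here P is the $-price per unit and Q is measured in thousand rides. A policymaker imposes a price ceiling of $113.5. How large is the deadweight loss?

Competitive equilibrium: 153 − 0.4Q = 105.05 + 0.77Q → Q* = 40.9829, P* = 136.6068.
At the ceiling P = 113.5, quantity supplied = (113.5 − 105.05)/0.77 = 10.974.
Willingness to pay at Q' = 10.974: 153 − 0.4·10.974 = 148.6104.
ΔQ = 40.9829 − 10.974 = 30.0089; wedge = 148.6104 − 113.5 = 35.1104.
Welfare loss = ½ × 30.0089 × 35.1104 = $526.81 thousand.

$526.81 thousand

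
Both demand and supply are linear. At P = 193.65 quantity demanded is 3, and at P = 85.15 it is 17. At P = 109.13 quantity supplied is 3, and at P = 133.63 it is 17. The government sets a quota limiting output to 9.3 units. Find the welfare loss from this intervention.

Demand slope = (85.15 − 193.65)/(17 − 3) = −7.75, so P = 216.9 − 7.75Q.
Supply slope = (133.63 − 109.13)/(17 − 3) = 1.75, so P = 103.88 + 1.75Q.
Competitive equilibrium: 216.9 − 7.75Q = 103.88 + 1.75Q → Q* = 11.8968, P* = 124.6995.
At Q = 9.3: demand price = 216.9 − 7.75·9.3 = 144.825; supply price = 103.88 + 1.75·9.3 = 120.155.
ΔQ = 11.8968 − 9.3 = 2.5968; wedge = 144.825 − 120.155 = 24.67.
Welfare loss = ½ × 2.5968 × 24.67 = 32.03.

32.03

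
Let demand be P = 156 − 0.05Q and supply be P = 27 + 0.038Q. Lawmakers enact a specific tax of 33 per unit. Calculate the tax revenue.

Competitive equilibrium: 156 − 0.05Q = 27 + 0.038Q → Q* = 1465.9091, P* = 82.7045.
With the tax, the buyer price exceeds the seller price by 33: (156 − 0.05Q) − (27 + 0.038Q) = 33 → Q' = 1090.9091.
Tax revenue = 33 × 1090.9091 = 36000.

36000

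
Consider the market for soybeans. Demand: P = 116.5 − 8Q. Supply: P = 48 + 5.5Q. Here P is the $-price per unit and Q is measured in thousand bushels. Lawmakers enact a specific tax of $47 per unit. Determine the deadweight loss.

Competitive equilibrium: 116.5 − 8Q = 48 + 5.5Q → Q* = 5.07407, P* = 75.90741.
With the tax, the buyer price exceeds the seller price by 47: (116.5 − 8Q) − (48 + 5.5Q) = 47 → Q' = 1.59259.
ΔQ = 5.07407 − 1.59259 = 3.48148; the wedge equals the tax, 47.
The triangle = ½ × 3.48148 × 47 = $81.81 thousand.

$81.81 thousand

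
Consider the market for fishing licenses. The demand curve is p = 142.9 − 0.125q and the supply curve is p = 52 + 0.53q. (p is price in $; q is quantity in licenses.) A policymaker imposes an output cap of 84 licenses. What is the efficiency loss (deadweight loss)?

$982.73

Competitive equilibrium: 142.9 − 0.125q = 52 + 0.53q → q* = 138.7786, p* = 125.5527.
At q = 84: demand price = 142.9 − 0.125·84 = 132.4; supply price = 52 + 0.53·84 = 96.52.
Δq = 138.7786 − 84 = 54.7786; wedge = 132.4 − 96.52 = 35.88.
Welfare loss = ½ × 54.7786 × 35.88 = $982.73.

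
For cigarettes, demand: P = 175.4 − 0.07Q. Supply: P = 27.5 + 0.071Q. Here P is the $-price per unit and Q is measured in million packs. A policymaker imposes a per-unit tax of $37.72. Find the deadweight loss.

Competitive equilibrium: 175.4 − 0.07Q = 27.5 + 0.071Q → Q* = 1048.93617, P* = 101.97447.
With the tax, the buyer price exceeds the seller price by 37.72: (175.4 − 0.07Q) − (27.5 + 0.071Q) = 37.72 → Q' = 781.41844.
ΔQ = 1048.93617 − 781.41844 = 267.51773; the wedge equals the tax, 37.72.
Deadweight loss = ½ × 267.51773 × 37.72 = $5045.38 million.

$5045.38 million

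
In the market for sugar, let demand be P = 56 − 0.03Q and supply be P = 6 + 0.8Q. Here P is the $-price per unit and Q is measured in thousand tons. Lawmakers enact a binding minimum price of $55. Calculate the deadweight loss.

$300.47 thousand

Competitive equilibrium: 56 − 0.03Q = 6 + 0.8Q → Q* = 60.241, P* = 54.1928.
At the floor P = 55, quantity demanded = (56 − 55)/0.03 = 33.3333.
Sellers' marginal cost at Q' = 33.3333: 6 + 0.8·33.3333 = 32.6666.
ΔQ = 60.241 − 33.3333 = 26.9077; wedge = 55 − 32.6666 = 22.3334.
DWL = ½ × 26.9077 × 22.3334 = $300.47 thousand.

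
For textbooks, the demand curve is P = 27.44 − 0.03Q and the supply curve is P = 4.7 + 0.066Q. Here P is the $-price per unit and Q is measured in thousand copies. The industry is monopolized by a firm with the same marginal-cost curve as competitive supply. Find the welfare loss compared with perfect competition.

Competitive equilibrium: 27.44 − 0.03Q = 4.7 + 0.066Q → Q* = 236.875, P* = 20.3338.
Marginal revenue: MR = 27.44 − 0.06Q. Set MR = MC: 27.44 − 0.06Q = 4.7 + 0.066Q → Q_m = 180.4762.
Price P_m = 27.44 − 0.03·180.4762 = 22.0257; MC(Q_m) = 4.7 + 0.066·180.4762 = 16.6114.
Competitive Q* = 236.875, so ΔQ = 56.3988; wedge = 22.0257 − 16.6114 = 5.4143.
The triangle = ½ × 56.3988 × 5.4143 = $152.68 thousand.

$152.68 thousand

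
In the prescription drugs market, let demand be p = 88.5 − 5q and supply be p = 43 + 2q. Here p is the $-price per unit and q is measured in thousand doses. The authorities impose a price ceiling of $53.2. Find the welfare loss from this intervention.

$6.86 thousand

Competitive equilibrium: 88.5 − 5q = 43 + 2q → q* = 6.5, p* = 56.
At the ceiling p = 53.2, quantity supplied = (53.2 − 43)/2 = 5.1.
Willingness to pay at q' = 5.1: 88.5 − 5·5.1 = 63.
Δq = 6.5 − 5.1 = 1.4; wedge = 63 − 53.2 = 9.8.
DWL = ½ × 1.4 × 9.8 = $6.86 thousand.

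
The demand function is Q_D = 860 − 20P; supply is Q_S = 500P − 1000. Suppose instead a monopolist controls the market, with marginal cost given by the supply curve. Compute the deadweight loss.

3883.95

In inverse form: demand P = 43 − 0.05Q, supply P = 2 + 0.002Q.
Competitive equilibrium: 43 − 0.05Q = 2 + 0.002Q → Q* = 788.46154, P* = 3.57692.
Marginal revenue: MR = 43 − 0.1Q. Set MR = MC: 43 − 0.1Q = 2 + 0.002Q → Q_m = 401.96078.
Price P_m = 43 − 0.05·401.96078 = 22.90196; MC(Q_m) = 2 + 0.002·401.96078 = 2.80392.
Competitive Q* = 788.46154, so ΔQ = 386.50076; wedge = 22.90196 − 2.80392 = 20.09804.
Deadweight loss = ½ × 386.50076 × 20.09804 = 3883.95.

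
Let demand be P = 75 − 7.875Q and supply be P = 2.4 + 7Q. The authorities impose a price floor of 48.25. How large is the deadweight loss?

16.38

Competitive equilibrium: 75 − 7.875Q = 2.4 + 7Q → Q* = 4.8807, P* = 36.5647.
At the floor P = 48.25, quantity demanded = (75 − 48.25)/7.875 = 3.3968.
Sellers' marginal cost at Q' = 3.3968: 2.4 + 7·3.3968 = 26.1776.
ΔQ = 4.8807 − 3.3968 = 1.4839; wedge = 48.25 − 26.1776 = 22.0724.
The triangle = ½ × 1.4839 × 22.0724 = 16.38.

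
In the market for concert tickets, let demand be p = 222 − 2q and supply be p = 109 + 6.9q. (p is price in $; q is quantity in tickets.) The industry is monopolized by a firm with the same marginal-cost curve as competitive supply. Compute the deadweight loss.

Competitive equilibrium: 222 − 2q = 109 + 6.9q → q* = 12.6966, p* = 196.6067.
Marginal revenue: MR = 222 − 4q. Set MR = MC: 222 − 4q = 109 + 6.9q → q_m = 10.367.
Price p_m = 222 − 2·10.367 = 201.266; MC(q_m) = 109 + 6.9·10.367 = 180.5323.
Competitive q* = 12.6966, so Δq = 2.3296; wedge = 201.266 − 180.5323 = 20.7337.
Deadweight loss = ½ × 2.3296 × 20.7337 = $24.15.

$24.15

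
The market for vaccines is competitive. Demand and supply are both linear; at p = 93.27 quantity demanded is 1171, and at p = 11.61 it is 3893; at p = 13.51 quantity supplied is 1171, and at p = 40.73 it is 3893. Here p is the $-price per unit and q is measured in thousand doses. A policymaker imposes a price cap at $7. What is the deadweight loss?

Demand slope = (11.61 − 93.27)/(3893 − 1171) = −0.03, so p = 128.4 − 0.03q.
Supply slope = (40.73 − 13.51)/(3893 − 1171) = 0.01, so p = 1.8 + 0.01q.
Competitive equilibrium: 128.4 − 0.03q = 1.8 + 0.01q → q* = 3165, p* = 33.45.
At the ceiling p = 7, quantity supplied = (7 − 1.8)/0.01 = 520.
Willingness to pay at q' = 520: 128.4 − 0.03·520 = 112.8.
Δq = 3165 − 520 = 2645; wedge = 112.8 − 7 = 105.8.
The triangle = ½ × 2645 × 105.8 = $139920.50 thousand.

$139920.50 thousand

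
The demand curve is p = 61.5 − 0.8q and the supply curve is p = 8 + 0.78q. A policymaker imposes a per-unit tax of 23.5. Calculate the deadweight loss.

Competitive equilibrium: 61.5 − 0.8q = 8 + 0.78q → q* = 33.8608, p* = 34.4114.
With the tax, the buyer price exceeds the seller price by 23.5: (61.5 − 0.8q) − (8 + 0.78q) = 23.5 → q' = 18.9873.
Δq = 33.8608 − 18.9873 = 14.8735; the wedge equals the tax, 23.5.
The triangle = ½ × 14.8735 × 23.5 = 174.76.

174.76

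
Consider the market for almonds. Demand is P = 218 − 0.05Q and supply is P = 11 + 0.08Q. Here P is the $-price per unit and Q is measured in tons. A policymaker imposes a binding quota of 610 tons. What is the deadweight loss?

$62720.35

Competitive equilibrium: 218 − 0.05Q = 11 + 0.08Q → Q* = 1592.3077, P* = 138.3846.
At Q = 610: demand price = 218 − 0.05·610 = 187.5; supply price = 11 + 0.08·610 = 59.8.
ΔQ = 1592.3077 − 610 = 982.3077; wedge = 187.5 − 59.8 = 127.7.
The triangle = ½ × 982.3077 × 127.7 = $62720.35.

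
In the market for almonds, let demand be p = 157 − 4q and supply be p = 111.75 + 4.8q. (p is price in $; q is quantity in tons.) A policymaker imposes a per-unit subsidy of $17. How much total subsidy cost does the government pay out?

Competitive equilibrium: 157 − 4q = 111.75 + 4.8q → q* = 5.142, p* = 136.4318.
The subsidy lowers effective supply by 17: p = 94.75 + 4.8q.
New quantity: 157 − 4q = 94.75 + 4.8q → q' = 7.0739.
Total subsidy cost = 17 × 7.0739 = $120.26.

$120.26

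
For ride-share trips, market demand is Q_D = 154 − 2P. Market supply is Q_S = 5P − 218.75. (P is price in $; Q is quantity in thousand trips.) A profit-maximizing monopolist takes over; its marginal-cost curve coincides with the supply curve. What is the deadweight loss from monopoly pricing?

In inverse form: demand P = 77 − 0.5Q, supply P = 43.75 + 0.2Q.
Competitive equilibrium: 77 − 0.5Q = 43.75 + 0.2Q → Q* = 47.5, P* = 53.25.
Marginal revenue: MR = 77 − Q. Set MR = MC: 77 − Q = 43.75 + 0.2Q → Q_m = 27.7083.
Price P_m = 77 − 0.5·27.7083 = 63.1459; MC(Q_m) = 43.75 + 0.2·27.7083 = 49.2917.
Competitive Q* = 47.5, so ΔQ = 19.7917; wedge = 63.1459 − 49.2917 = 13.8542.
Deadweight loss = ½ × 19.7917 × 13.8542 = $137.10 thousand.

$137.10 thousand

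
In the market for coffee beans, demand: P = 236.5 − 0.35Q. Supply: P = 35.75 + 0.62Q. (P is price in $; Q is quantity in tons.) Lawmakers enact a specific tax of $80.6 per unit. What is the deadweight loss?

$3348.64

Competitive equilibrium: 236.5 − 0.35Q = 35.75 + 0.62Q → Q* = 206.9588, P* = 164.0644.
With the tax, the buyer price exceeds the seller price by 80.6: (236.5 − 0.35Q) − (35.75 + 0.62Q) = 80.6 → Q' = 123.866.
ΔQ = 206.9588 − 123.866 = 83.0928; the wedge equals the tax, 80.6.
Deadweight loss = ½ × 83.0928 × 80.6 = $3348.64.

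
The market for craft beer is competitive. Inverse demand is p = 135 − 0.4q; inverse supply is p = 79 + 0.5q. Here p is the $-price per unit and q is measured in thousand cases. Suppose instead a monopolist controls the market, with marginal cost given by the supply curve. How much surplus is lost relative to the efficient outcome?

$164.94 thousand

Competitive equilibrium: 135 − 0.4q = 79 + 0.5q → q* = 62.2222, p* = 110.1111.
Marginal revenue: MR = 135 − 0.8q. Set MR = MC: 135 − 0.8q = 79 + 0.5q → q_m = 43.0769.
Price p_m = 135 − 0.4·43.0769 = 117.7692; MC(q_m) = 79 + 0.5·43.0769 = 100.5385.
Competitive q* = 62.2222, so Δq = 19.1453; wedge = 117.7692 − 100.5385 = 17.2307.
DWL = ½ × 19.1453 × 17.2307 = $164.94 thousand.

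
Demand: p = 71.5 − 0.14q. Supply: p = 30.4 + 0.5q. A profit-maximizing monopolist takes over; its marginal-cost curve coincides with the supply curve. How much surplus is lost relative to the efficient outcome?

42.51

Competitive equilibrium: 71.5 − 0.14q = 30.4 + 0.5q → q* = 64.2188, p* = 62.5094.
Marginal revenue: MR = 71.5 − 0.28q. Set MR = MC: 71.5 − 0.28q = 30.4 + 0.5q → q_m = 52.6923.
Price p_m = 71.5 − 0.14·52.6923 = 64.1231; MC(q_m) = 30.4 + 0.5·52.6923 = 56.7462.
Competitive q* = 64.2188, so Δq = 11.5265; wedge = 64.1231 − 56.7462 = 7.3769.
Deadweight loss = ½ × 11.5265 × 7.3769 = 42.51.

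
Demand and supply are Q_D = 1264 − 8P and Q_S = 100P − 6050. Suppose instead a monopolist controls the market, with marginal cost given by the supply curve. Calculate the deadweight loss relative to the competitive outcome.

In inverse form: demand P = 158 − 0.125Q, supply P = 60.5 + 0.01Q.
Competitive equilibrium: 158 − 0.125Q = 60.5 + 0.01Q → Q* = 722.2222, P* = 67.7222.
Marginal revenue: MR = 158 − 0.25Q. Set MR = MC: 158 − 0.25Q = 60.5 + 0.01Q → Q_m = 375.
Price P_m = 158 − 0.125·375 = 111.125; MC(Q_m) = 60.5 + 0.01·375 = 64.25.
Competitive Q* = 722.2222, so ΔQ = 347.2222; wedge = 111.125 − 64.25 = 46.875.
DWL = ½ × 347.2222 × 46.875 = 8138.02.

8138.02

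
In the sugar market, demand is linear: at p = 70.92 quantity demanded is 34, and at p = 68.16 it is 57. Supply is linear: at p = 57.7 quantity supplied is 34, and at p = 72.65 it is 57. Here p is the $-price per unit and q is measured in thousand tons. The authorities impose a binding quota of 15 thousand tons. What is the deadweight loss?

$503.65 thousand

Demand slope = (68.16 − 70.92)/(57 − 34) = −0.12, so p = 75 − 0.12q.
Supply slope = (72.65 − 57.7)/(57 − 34) = 0.65, so p = 35.6 + 0.65q.
Competitive equilibrium: 75 − 0.12q = 35.6 + 0.65q → q* = 51.1688, p* = 68.8597.
At q = 15: demand price = 75 − 0.12·15 = 73.2; supply price = 35.6 + 0.65·15 = 45.35.
Δq = 51.1688 − 15 = 36.1688; wedge = 73.2 − 45.35 = 27.85.
DWL = ½ × 36.1688 × 27.85 = $503.65 thousand.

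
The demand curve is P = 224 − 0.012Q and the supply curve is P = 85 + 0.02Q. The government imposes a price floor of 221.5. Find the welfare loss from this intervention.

273626.74

Competitive equilibrium: 224 − 0.012Q = 85 + 0.02Q → Q* = 4343.75, P* = 171.875.
At the floor P = 221.5, quantity demanded = (224 − 221.5)/0.012 = 208.333333.
Sellers' marginal cost at Q' = 208.333333: 85 + 0.02·208.333333 = 89.166667.
ΔQ = 4343.75 − 208.333333 = 4135.416667; wedge = 221.5 − 89.166667 = 132.333333.
Welfare loss = ½ × 4135.416667 × 132.333333 = 273626.74.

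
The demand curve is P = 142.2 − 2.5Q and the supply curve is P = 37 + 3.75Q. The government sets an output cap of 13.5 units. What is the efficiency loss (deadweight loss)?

Competitive equilibrium: 142.2 − 2.5Q = 37 + 3.75Q → Q* = 16.832, P* = 100.12.
At Q = 13.5: demand price = 142.2 − 2.5·13.5 = 108.45; supply price = 37 + 3.75·13.5 = 87.625.
ΔQ = 16.832 − 13.5 = 3.332; wedge = 108.45 − 87.625 = 20.825.
Welfare loss = ½ × 3.332 × 20.825 = 34.69.

34.69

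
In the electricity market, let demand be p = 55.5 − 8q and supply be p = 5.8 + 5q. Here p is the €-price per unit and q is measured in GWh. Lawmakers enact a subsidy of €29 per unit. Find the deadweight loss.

Competitive equilibrium: 55.5 − 8q = 5.8 + 5q → q* = 3.8231, p* = 24.9154.
The subsidy lowers effective supply by 29: p = 5q − 23.2.
New quantity: 55.5 − 8q = 5q − 23.2 → q' = 6.0538.
Overproduction Δq = 6.0538 − 3.8231 = 2.2307; wedge = subsidy = 29.
Deadweight loss = ½ × 2.2307 × 29 = €32.35.

€32.35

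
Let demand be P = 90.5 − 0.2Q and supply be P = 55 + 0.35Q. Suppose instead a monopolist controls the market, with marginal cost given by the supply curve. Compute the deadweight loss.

81.47

Competitive equilibrium: 90.5 − 0.2Q = 55 + 0.35Q → Q* = 64.5455, P* = 77.5909.
Marginal revenue: MR = 90.5 − 0.4Q. Set MR = MC: 90.5 − 0.4Q = 55 + 0.35Q → Q_m = 47.3333.
Price P_m = 90.5 − 0.2·47.3333 = 81.0333; MC(Q_m) = 55 + 0.35·47.3333 = 71.5667.
Competitive Q* = 64.5455, so ΔQ = 17.2122; wedge = 81.0333 − 71.5667 = 9.4666.
DWL = ½ × 17.2122 × 9.4666 = 81.47.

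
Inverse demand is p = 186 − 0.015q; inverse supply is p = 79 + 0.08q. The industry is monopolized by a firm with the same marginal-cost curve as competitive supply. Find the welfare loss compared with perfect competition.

Competitive equilibrium: 186 − 0.015q = 79 + 0.08q → q* = 1126.3158, p* = 169.1053.
Marginal revenue: MR = 186 − 0.03q. Set MR = MC: 186 − 0.03q = 79 + 0.08q → q_m = 972.7273.
Price p_m = 186 − 0.015·972.7273 = 171.4091; MC(q_m) = 79 + 0.08·972.7273 = 156.8182.
Competitive q* = 1126.3158, so Δq = 153.5885; wedge = 171.4091 − 156.8182 = 14.5909.
The triangle = ½ × 153.5885 × 14.5909 = 1120.50.

1120.50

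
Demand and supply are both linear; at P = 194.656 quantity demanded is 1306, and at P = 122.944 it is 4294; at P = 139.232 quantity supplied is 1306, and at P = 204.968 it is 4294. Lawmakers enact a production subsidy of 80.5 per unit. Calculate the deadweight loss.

70437.50

Demand slope = (122.944 − 194.656)/(4294 − 1306) = −0.024, so P = 226 − 0.024Q.
Supply slope = (204.968 − 139.232)/(4294 − 1306) = 0.022, so P = 110.5 + 0.022Q.
Competitive equilibrium: 226 − 0.024Q = 110.5 + 0.022Q → Q* = 2510.8696, P* = 165.7391.
The subsidy lowers effective supply by 80.5: P = 30 + 0.022Q.
New quantity: 226 − 0.024Q = 30 + 0.022Q → Q' = 4260.8696.
Overproduction ΔQ = 4260.8696 − 2510.8696 = 1750; wedge = subsidy = 80.5.
DWL = ½ × 1750 × 80.5 = 70437.50.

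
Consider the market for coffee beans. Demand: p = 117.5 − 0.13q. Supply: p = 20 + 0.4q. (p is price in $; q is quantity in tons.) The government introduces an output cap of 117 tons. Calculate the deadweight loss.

Competitive equilibrium: 117.5 − 0.13q = 20 + 0.4q → q* = 183.9623, p* = 93.5849.
At q = 117: demand price = 117.5 − 0.13·117 = 102.29; supply price = 20 + 0.4·117 = 66.8.
Δq = 183.9623 − 117 = 66.9623; wedge = 102.29 − 66.8 = 35.49.
DWL = ½ × 66.9623 × 35.49 = $1188.25.

$1188.25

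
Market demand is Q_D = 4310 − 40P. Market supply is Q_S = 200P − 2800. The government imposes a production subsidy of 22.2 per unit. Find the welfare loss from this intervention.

8214

In inverse form: demand P = 107.75 − 0.025Q, supply P = 14 + 0.005Q.
Competitive equilibrium: 107.75 − 0.025Q = 14 + 0.005Q → Q* = 3125, P* = 29.625.
The subsidy lowers effective supply by 22.2: P = 0.005Q − 8.2.
New quantity: 107.75 − 0.025Q = 0.005Q − 8.2 → Q' = 3865.
Overproduction ΔQ = 3865 − 3125 = 740; wedge = subsidy = 22.2.
The triangle = ½ × 740 × 22.2 = 8214.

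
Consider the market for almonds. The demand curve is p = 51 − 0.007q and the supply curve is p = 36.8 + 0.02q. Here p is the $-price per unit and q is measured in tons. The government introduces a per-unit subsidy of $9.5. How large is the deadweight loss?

Competitive equilibrium: 51 − 0.007q = 36.8 + 0.02q → q* = 525.9259, p* = 47.3185.
The subsidy lowers effective supply by 9.5: p = 27.3 + 0.02q.
New quantity: 51 − 0.007q = 27.3 + 0.02q → q' = 877.7778.
Overproduction Δq = 877.7778 − 525.9259 = 351.8519; wedge = subsidy = 9.5.
Welfare loss = ½ × 351.8519 × 9.5 = $1671.30.

$1671.30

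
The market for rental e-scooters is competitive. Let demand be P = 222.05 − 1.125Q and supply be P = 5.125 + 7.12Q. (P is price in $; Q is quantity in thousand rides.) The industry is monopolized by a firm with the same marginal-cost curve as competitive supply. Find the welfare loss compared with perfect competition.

Competitive equilibrium: 222.05 − 1.125Q = 5.125 + 7.12Q → Q* = 26.3099, P* = 192.4514.
Marginal revenue: MR = 222.05 − 2.25Q. Set MR = MC: 222.05 − 2.25Q = 5.125 + 7.12Q → Q_m = 23.151.
Price P_m = 222.05 − 1.125·23.151 = 196.0051; MC(Q_m) = 5.125 + 7.12·23.151 = 169.9601.
Competitive Q* = 26.3099, so ΔQ = 3.1589; wedge = 196.0051 − 169.9601 = 26.045.
Welfare loss = ½ × 3.1589 × 26.045 = $41.14 thousand.

$41.14 thousand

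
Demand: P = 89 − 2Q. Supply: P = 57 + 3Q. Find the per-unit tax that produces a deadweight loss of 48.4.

Competitive equilibrium: 89 − 2Q = 57 + 3Q → Q* = 6.4, P* = 76.2.
A tax t gives ΔQ = t/5 and wedge t, so DWL = t²/10.
t²/10 = 48.4 → t² = 484 → t = 22.

22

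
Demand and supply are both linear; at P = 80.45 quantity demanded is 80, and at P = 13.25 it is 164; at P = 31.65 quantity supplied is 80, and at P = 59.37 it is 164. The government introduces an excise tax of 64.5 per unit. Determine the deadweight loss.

Demand slope = (13.25 − 80.45)/(164 − 80) = −0.8, so P = 144.45 − 0.8Q.
Supply slope = (59.37 − 31.65)/(164 − 80) = 0.33, so P = 5.25 + 0.33Q.
Competitive equilibrium: 144.45 − 0.8Q = 5.25 + 0.33Q → Q* = 123.1858, P* = 45.9013.
With the tax, the buyer price exceeds the seller price by 64.5: (144.45 − 0.8Q) − (5.25 + 0.33Q) = 64.5 → Q' = 66.1062.
ΔQ = 123.1858 − 66.1062 = 57.0796; the wedge equals the tax, 64.5.
DWL = ½ × 57.0796 × 64.5 = 1840.82.

1840.82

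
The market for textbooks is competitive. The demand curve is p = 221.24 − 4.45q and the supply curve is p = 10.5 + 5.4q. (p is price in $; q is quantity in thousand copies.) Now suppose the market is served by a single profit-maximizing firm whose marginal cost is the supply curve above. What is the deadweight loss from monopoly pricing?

$218.31 thousand

Competitive equilibrium: 221.24 − 4.45q = 10.5 + 5.4q → q* = 21.3949, p* = 126.0326.
Marginal revenue: MR = 221.24 − 8.9q. Set MR = MC: 221.24 − 8.9q = 10.5 + 5.4q → q_m = 14.7371.
Price p_m = 221.24 − 4.45·14.7371 = 155.6599; MC(q_m) = 10.5 + 5.4·14.7371 = 90.0803.
Competitive q* = 21.3949, so Δq = 6.6578; wedge = 155.6599 − 90.0803 = 65.5796.
The triangle = ½ × 6.6578 × 65.5796 = $218.31 thousand.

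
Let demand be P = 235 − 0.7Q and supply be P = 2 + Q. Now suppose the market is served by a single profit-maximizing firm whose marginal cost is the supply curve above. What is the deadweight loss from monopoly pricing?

1358.33

Competitive equilibrium: 235 − 0.7Q = 2 + Q → Q* = 137.05882, P* = 139.05882.
Marginal revenue: MR = 235 − 1.4Q. Set MR = MC: 235 − 1.4Q = 2 + Q → Q_m = 97.08333.
Price P_m = 235 − 0.7·97.08333 = 167.04167; MC(Q_m) = 2 + 1·97.08333 = 99.08333.
Competitive Q* = 137.05882, so ΔQ = 39.97549; wedge = 167.04167 − 99.08333 = 67.95834.
Deadweight loss = ½ × 39.97549 × 67.95834 = 1358.33.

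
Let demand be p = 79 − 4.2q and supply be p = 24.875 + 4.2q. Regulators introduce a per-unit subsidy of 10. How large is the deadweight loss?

5.95

Competitive equilibrium: 79 − 4.2q = 24.875 + 4.2q → q* = 6.4435, p* = 51.9375.
The subsidy lowers effective supply by 10: p = 14.875 + 4.2q.
New quantity: 79 − 4.2q = 14.875 + 4.2q → q' = 7.6339.
Overproduction Δq = 7.6339 − 6.4435 = 1.1904; wedge = subsidy = 10.
Welfare loss = ½ × 1.1904 × 10 = 5.95.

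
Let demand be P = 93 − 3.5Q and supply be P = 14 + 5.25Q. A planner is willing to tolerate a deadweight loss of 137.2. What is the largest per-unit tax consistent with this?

49

Competitive equilibrium: 93 − 3.5Q = 14 + 5.25Q → Q* = 9.0286, P* = 61.4.
A tax t gives ΔQ = t/8.75 and wedge t, so DWL = t²/17.5.
t²/17.5 = 137.2 → t² = 2401 → t = 49.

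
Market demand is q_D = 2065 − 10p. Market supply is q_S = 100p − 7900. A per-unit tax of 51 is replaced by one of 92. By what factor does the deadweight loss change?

In inverse form: demand p = 206.5 − 0.1q, supply p = 79 + 0.01q.
Competitive equilibrium: 206.5 − 0.1q = 79 + 0.01q → q* = 1159.0909, p* = 90.5909.
For a per-unit tax t: Δq = t/0.11, so DWL = ½·t·(t/0.11) = t²/0.22.
At t = 51: DWL = 11822.727. At t = 92: DWL = 38472.727.
Ratio = (92/51)² = 3.254.

3.254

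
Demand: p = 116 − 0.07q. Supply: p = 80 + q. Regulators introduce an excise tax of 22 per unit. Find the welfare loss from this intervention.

226.17

Competitive equilibrium: 116 − 0.07q = 80 + q → q* = 33.6449, p* = 113.6449.
With the tax, the buyer price exceeds the seller price by 22: (116 − 0.07q) − (80 + q) = 22 → q' = 13.0841.
Δq = 33.6449 − 13.0841 = 20.5608; the wedge equals the tax, 22.
DWL = ½ × 20.5608 × 22 = 226.17.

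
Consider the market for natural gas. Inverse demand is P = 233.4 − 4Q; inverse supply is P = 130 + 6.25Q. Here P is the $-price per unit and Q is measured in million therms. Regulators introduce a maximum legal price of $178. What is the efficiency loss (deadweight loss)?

$29.71 million

Competitive equilibrium: 233.4 − 4Q = 130 + 6.25Q → Q* = 10.0878, P* = 193.0488.
At the ceiling P = 178, quantity supplied = (178 − 130)/6.25 = 7.68.
Willingness to pay at Q' = 7.68: 233.4 − 4·7.68 = 202.68.
ΔQ = 10.0878 − 7.68 = 2.4078; wedge = 202.68 − 178 = 24.68.
The triangle = ½ × 2.4078 × 24.68 = $29.71 million.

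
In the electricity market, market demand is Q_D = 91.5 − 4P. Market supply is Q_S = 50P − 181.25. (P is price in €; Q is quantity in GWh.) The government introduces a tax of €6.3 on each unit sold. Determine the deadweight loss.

In inverse form: demand P = 22.875 − 0.25Q, supply P = 3.625 + 0.02Q.
Competitive equilibrium: 22.875 − 0.25Q = 3.625 + 0.02Q → Q* = 71.2963, P* = 5.0509.
With the tax, the buyer price exceeds the seller price by 6.3: (22.875 − 0.25Q) − (3.625 + 0.02Q) = 6.3 → Q' = 47.963.
ΔQ = 71.2963 − 47.963 = 23.3333; the wedge equals the tax, 6.3.
DWL = ½ × 23.3333 × 6.3 = €73.50.

€73.50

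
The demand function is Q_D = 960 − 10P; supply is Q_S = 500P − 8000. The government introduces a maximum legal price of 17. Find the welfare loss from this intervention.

In inverse form: demand P = 96 − 0.1Q, supply P = 16 + 0.002Q.
Competitive equilibrium: 96 − 0.1Q = 16 + 0.002Q → Q* = 784.3137, P* = 17.5686.
At the ceiling P = 17, quantity supplied = (17 − 16)/0.002 = 500.
Willingness to pay at Q' = 500: 96 − 0.1·500 = 46.
ΔQ = 784.3137 − 500 = 284.3137; wedge = 46 − 17 = 29.
Deadweight loss = ½ × 284.3137 × 29 = 4122.55.

4122.55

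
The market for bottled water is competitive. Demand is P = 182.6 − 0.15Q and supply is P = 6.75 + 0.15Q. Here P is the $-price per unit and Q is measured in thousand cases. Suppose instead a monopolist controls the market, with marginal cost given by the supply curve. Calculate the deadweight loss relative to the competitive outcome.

$5726.52 thousand

Competitive equilibrium: 182.6 − 0.15Q = 6.75 + 0.15Q → Q* = 586.1667, P* = 94.675.
Marginal revenue: MR = 182.6 − 0.3Q. Set MR = MC: 182.6 − 0.3Q = 6.75 + 0.15Q → Q_m = 390.7778.
Price P_m = 182.6 − 0.15·390.7778 = 123.9833; MC(Q_m) = 6.75 + 0.15·390.7778 = 65.3667.
Competitive Q* = 586.1667, so ΔQ = 195.3889; wedge = 123.9833 − 65.3667 = 58.6166.
DWL = ½ × 195.3889 × 58.6166 = $5726.52 thousand.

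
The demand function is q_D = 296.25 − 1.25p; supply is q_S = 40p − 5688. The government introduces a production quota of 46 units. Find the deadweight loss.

In inverse form: demand p = 237 − 0.8q, supply p = 142.2 + 0.025q.
Competitive equilibrium: 237 − 0.8q = 142.2 + 0.025q → q* = 114.9091, p* = 145.0727.
At q = 46: demand price = 237 − 0.8·46 = 200.2; supply price = 142.2 + 0.025·46 = 143.35.
Δq = 114.9091 − 46 = 68.9091; wedge = 200.2 − 143.35 = 56.85.
Deadweight loss = ½ × 68.9091 × 56.85 = 1958.74.

1958.74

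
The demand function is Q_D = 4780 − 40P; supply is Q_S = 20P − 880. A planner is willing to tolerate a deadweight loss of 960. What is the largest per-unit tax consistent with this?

12

In inverse form: demand P = 119.5 − 0.025Q, supply P = 44 + 0.05Q.
Competitive equilibrium: 119.5 − 0.025Q = 44 + 0.05Q → Q* = 1006.6667, P* = 94.3333.
A tax t gives ΔQ = t/0.075 and wedge t, so DWL = t²/0.15.
t²/0.15 = 960 → t² = 144 → t = 12.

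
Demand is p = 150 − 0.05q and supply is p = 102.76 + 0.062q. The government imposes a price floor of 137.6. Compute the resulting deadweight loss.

Competitive equilibrium: 150 − 0.05q = 102.76 + 0.062q → q* = 421.7857, p* = 128.9107.
At the floor p = 137.6, quantity demanded = (150 − 137.6)/0.05 = 248.
Sellers' marginal cost at q' = 248: 102.76 + 0.062·248 = 118.136.
Δq = 421.7857 − 248 = 173.7857; wedge = 137.6 − 118.136 = 19.464.
Welfare loss = ½ × 173.7857 × 19.464 = 1691.28.

1691.28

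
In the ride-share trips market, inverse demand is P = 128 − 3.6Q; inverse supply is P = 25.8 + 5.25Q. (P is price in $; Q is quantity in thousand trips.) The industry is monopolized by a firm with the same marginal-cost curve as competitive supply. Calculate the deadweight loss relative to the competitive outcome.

Competitive equilibrium: 128 − 3.6Q = 25.8 + 5.25Q → Q* = 11.548, P* = 86.4271.
Marginal revenue: MR = 128 − 7.2Q. Set MR = MC: 128 − 7.2Q = 25.8 + 5.25Q → Q_m = 8.2088.
Price P_m = 128 − 3.6·8.2088 = 98.4483; MC(Q_m) = 25.8 + 5.25·8.2088 = 68.8962.
Competitive Q* = 11.548, so ΔQ = 3.3392; wedge = 98.4483 − 68.8962 = 29.5521.
Deadweight loss = ½ × 3.3392 × 29.5521 = $49.34 thousand.

$49.34 thousand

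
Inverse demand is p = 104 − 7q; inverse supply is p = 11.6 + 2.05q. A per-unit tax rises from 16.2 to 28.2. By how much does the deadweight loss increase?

29.44

Competitive equilibrium: 104 − 7q = 11.6 + 2.05q → q* = 10.2099, p* = 32.5304.
For a per-unit tax t: Δq = t/9.05, so DWL = ½·t·(t/9.05) = t²/18.1.
At t = 16.2: DWL = 14.499. At t = 28.2: DWL = 43.936.
Increase = 43.936 − 14.499 = 29.44.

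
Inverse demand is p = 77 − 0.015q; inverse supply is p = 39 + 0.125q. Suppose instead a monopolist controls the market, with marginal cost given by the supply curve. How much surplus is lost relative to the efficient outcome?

48.30

Competitive equilibrium: 77 − 0.015q = 39 + 0.125q → q* = 271.4286, p* = 72.9286.
Marginal revenue: MR = 77 − 0.03q. Set MR = MC: 77 − 0.03q = 39 + 0.125q → q_m = 245.1613.
Price p_m = 77 − 0.015·245.1613 = 73.3226; MC(q_m) = 39 + 0.125·245.1613 = 69.6452.
Competitive q* = 271.4286, so Δq = 26.2673; wedge = 73.3226 − 69.6452 = 3.6774.
Welfare loss = ½ × 26.2673 × 3.6774 = 48.30.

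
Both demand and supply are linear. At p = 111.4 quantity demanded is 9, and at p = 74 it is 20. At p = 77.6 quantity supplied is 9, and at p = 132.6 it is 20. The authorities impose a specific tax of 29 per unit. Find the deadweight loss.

Demand slope = (74 − 111.4)/(20 − 9) = −3.4, so p = 142 − 3.4q.
Supply slope = (132.6 − 77.6)/(20 − 9) = 5, so p = 32.6 + 5q.
Competitive equilibrium: 142 − 3.4q = 32.6 + 5q → q* = 13.0238, p* = 97.719.
With the tax, the buyer price exceeds the seller price by 29: (142 − 3.4q) − (32.6 + 5q) = 29 → q' = 9.5714.
Δq = 13.0238 − 9.5714 = 3.4524; the wedge equals the tax, 29.
The triangle = ½ × 3.4524 × 29 = 50.06.

50.06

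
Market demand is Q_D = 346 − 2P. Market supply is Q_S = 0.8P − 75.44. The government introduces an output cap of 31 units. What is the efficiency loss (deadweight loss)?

In inverse form: demand P = 173 − 0.5Q, supply P = 94.3 + 1.25Q.
Competitive equilibrium: 173 − 0.5Q = 94.3 + 1.25Q → Q* = 44.9714, P* = 150.5143.
At Q = 31: demand price = 173 − 0.5·31 = 157.5; supply price = 94.3 + 1.25·31 = 133.05.
ΔQ = 44.9714 − 31 = 13.9714; wedge = 157.5 − 133.05 = 24.45.
The triangle = ½ × 13.9714 × 24.45 = 170.80.

170.80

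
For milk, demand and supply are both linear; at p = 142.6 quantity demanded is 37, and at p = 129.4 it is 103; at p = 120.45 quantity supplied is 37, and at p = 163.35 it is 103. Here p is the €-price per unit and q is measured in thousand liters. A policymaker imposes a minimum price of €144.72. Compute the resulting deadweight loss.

Demand slope = (129.4 − 142.6)/(103 − 37) = −0.2, so p = 150 − 0.2q.
Supply slope = (163.35 − 120.45)/(103 − 37) = 0.65, so p = 96.4 + 0.65q.
Competitive equilibrium: 150 − 0.2q = 96.4 + 0.65q → q* = 63.0588, p* = 137.3882.
At the floor p = 144.72, quantity demanded = (150 − 144.72)/0.2 = 26.4.
Sellers' marginal cost at q' = 26.4: 96.4 + 0.65·26.4 = 113.56.
Δq = 63.0588 − 26.4 = 36.6588; wedge = 144.72 − 113.56 = 31.16.
Deadweight loss = ½ × 36.6588 × 31.16 = €571.14 thousand.

€571.14 thousand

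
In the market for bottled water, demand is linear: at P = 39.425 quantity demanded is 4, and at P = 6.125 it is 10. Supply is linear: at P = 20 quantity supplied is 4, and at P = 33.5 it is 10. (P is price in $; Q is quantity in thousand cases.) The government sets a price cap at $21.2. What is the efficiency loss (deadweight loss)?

$14.94 thousand

Demand slope = (6.125 − 39.425)/(10 − 4) = −5.55, so P = 61.625 − 5.55Q.
Supply slope = (33.5 − 20)/(10 − 4) = 2.25, so P = 11 + 2.25Q.
Competitive equilibrium: 61.625 − 5.55Q = 11 + 2.25Q → Q* = 6.4904, P* = 25.6034.
At the ceiling P = 21.2, quantity supplied = (21.2 − 11)/2.25 = 4.5333.
Willingness to pay at Q' = 4.5333: 61.625 − 5.55·4.5333 = 36.4652.
ΔQ = 6.4904 − 4.5333 = 1.9571; wedge = 36.4652 − 21.2 = 15.2652.
Deadweight loss = ½ × 1.9571 × 15.2652 = $14.94 thousand.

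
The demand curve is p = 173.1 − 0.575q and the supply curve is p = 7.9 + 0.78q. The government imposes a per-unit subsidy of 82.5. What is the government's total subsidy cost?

15081.37

Competitive equilibrium: 173.1 − 0.575q = 7.9 + 0.78q → q* = 121.91882, p* = 102.99668.
The subsidy lowers effective supply by 82.5: p = 0.78q − 74.6.
New quantity: 173.1 − 0.575q = 0.78q − 74.6 → q' = 182.80443.
Total subsidy cost = 82.5 × 182.80443 = 15081.37.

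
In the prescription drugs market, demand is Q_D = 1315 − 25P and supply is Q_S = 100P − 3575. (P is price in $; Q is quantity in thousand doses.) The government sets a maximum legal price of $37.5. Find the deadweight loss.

In inverse form: demand P = 52.6 − 0.04Q, supply P = 35.75 + 0.01Q.
Competitive equilibrium: 52.6 − 0.04Q = 35.75 + 0.01Q → Q* = 337, P* = 39.12.
At the ceiling P = 37.5, quantity supplied = (37.5 − 35.75)/0.01 = 175.
Willingness to pay at Q' = 175: 52.6 − 0.04·175 = 45.6.
ΔQ = 337 − 175 = 162; wedge = 45.6 − 37.5 = 8.1.
Deadweight loss = ½ × 162 × 8.1 = $656.10 thousand.

$656.10 thousand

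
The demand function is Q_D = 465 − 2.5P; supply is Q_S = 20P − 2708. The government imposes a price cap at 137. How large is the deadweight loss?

1456.04

In inverse form: demand P = 186 − 0.4Q, supply P = 135.4 + 0.05Q.
Competitive equilibrium: 186 − 0.4Q = 135.4 + 0.05Q → Q* = 112.4444, P* = 141.0222.
At the ceiling P = 137, quantity supplied = (137 − 135.4)/0.05 = 32.
Willingness to pay at Q' = 32: 186 − 0.4·32 = 173.2.
ΔQ = 112.4444 − 32 = 80.4444; wedge = 173.2 − 137 = 36.2.
Welfare loss = ½ × 80.4444 × 36.2 = 1456.04.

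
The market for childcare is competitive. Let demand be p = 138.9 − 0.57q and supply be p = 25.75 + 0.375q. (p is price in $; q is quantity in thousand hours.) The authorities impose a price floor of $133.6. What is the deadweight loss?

$5762.79 thousand

Competitive equilibrium: 138.9 − 0.57q = 25.75 + 0.375q → q* = 119.7354, p* = 70.6508.
At the floor p = 133.6, quantity demanded = (138.9 − 133.6)/0.57 = 9.2982.
Sellers' marginal cost at q' = 9.2982: 25.75 + 0.375·9.2982 = 29.2368.
Δq = 119.7354 − 9.2982 = 110.4372; wedge = 133.6 − 29.2368 = 104.3632.
Welfare loss = ½ × 110.4372 × 104.3632 = $5762.79 thousand.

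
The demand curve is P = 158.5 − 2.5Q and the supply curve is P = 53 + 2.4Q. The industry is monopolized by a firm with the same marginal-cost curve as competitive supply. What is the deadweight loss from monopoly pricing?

Competitive equilibrium: 158.5 − 2.5Q = 53 + 2.4Q → Q* = 21.5306, P* = 104.6735.
Marginal revenue: MR = 158.5 − 5Q. Set MR = MC: 158.5 − 5Q = 53 + 2.4Q → Q_m = 14.2568.
Price P_m = 158.5 − 2.5·14.2568 = 122.858; MC(Q_m) = 53 + 2.4·14.2568 = 87.2163.
Competitive Q* = 21.5306, so ΔQ = 7.2738; wedge = 122.858 − 87.2163 = 35.6417.
DWL = ½ × 7.2738 × 35.6417 = 129.63.

129.63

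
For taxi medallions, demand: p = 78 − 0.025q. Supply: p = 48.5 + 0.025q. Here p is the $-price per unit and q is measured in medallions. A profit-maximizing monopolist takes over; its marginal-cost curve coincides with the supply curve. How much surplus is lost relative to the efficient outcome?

Competitive equilibrium: 78 − 0.025q = 48.5 + 0.025q → q* = 590, p* = 63.25.
Marginal revenue: MR = 78 − 0.05q. Set MR = MC: 78 − 0.05q = 48.5 + 0.025q → q_m = 393.333333.
Price p_m = 78 − 0.025·393.333333 = 68.166667; MC(q_m) = 48.5 + 0.025·393.333333 = 58.333333.
Competitive q* = 590, so Δq = 196.666667; wedge = 68.166667 − 58.333333 = 9.833334.
Deadweight loss = ½ × 196.666667 × 9.833334 = $966.94.

$966.94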